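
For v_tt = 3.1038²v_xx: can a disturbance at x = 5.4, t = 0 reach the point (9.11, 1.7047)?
Yes. The domain of dependence is [3.81895214, 14.40104786], and 5.4 ∈ [3.81895214, 14.40104786].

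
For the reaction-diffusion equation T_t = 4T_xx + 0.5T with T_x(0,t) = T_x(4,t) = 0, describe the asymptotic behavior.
T grows unboundedly. With Neumann BCs the constant mode has diffusion eigenvalue 0, so any r > 0 makes it grow like e^(0.5t); solution grows exponentially.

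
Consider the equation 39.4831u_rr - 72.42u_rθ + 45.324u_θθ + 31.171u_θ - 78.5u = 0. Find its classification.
Elliptic. (A = 39.4831, B = -72.42, C = 45.324 gives B² - 4AC = -1913.4716976.)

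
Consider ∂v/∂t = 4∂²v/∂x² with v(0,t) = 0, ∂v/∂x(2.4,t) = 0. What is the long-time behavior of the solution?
As t → ∞, v → 0. Heat escapes through the Dirichlet boundary.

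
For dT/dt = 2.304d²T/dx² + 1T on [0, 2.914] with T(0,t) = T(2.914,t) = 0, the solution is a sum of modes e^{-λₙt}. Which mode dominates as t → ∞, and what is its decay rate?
Eigenvalues: λₙ = 2.304n²π²/2.914² - 1.
First three modes:
  n=1: λ₁ = 2.304π²/2.914² - 1 ≈ 1.678
  n=2: λ₂ = 9.216π²/2.914² - 1 ≈ 9.712
  n=3: λ₃ = 20.736π²/2.914² - 1 ≈ 23.102
Since 2.304π²/2.914² ≈ 2.678 > 1, all λₙ > 0.
The n=1 mode decays slowest → dominates as t → ∞.
Asymptotic: T ~ c₁ sin(πx/2.914) e^{-λ₁t} with decay rate λ₁ ≈ 1.678.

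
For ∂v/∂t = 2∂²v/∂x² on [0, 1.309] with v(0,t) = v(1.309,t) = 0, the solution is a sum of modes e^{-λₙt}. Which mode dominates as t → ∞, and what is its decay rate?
Eigenvalues: λₙ = 2n²π²/1.309².
First three modes:
  n=1: λ₁ = 2π²/1.309² ≈ 11.52
  n=2: λ₂ = 8π²/1.309² ≈ 46.08 (4× faster decay)
  n=3: λ₃ = 18π²/1.309² ≈ 103.68 (9× faster decay)
As t → ∞, higher modes decay exponentially faster. The n=1 mode dominates: v ~ c₁ sin(πx/1.309) e^{-λ₁t}.
Decay rate: λ₁ = 2π²/1.309² ≈ 11.52.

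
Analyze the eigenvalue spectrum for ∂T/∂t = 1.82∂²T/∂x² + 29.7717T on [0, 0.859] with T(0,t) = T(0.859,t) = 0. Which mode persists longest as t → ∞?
Eigenvalues: λₙ = 1.82n²π²/0.859² - 29.7717.
First three modes:
  n=1: λ₁ = 1.82π²/0.859² - 29.7717 ≈ -5.428
  n=2: λ₂ = 7.28π²/0.859² - 29.7717 ≈ 67.603
  n=3: λ₃ = 16.38π²/0.859² - 29.7717 ≈ 189.321
Since 1.82π²/0.859² ≈ 24.344 < 29.7717, λ₁ < 0.
The n=1 mode grows fastest (−λₙ is largest for n=1) → dominates.
Asymptotic: T ~ c₁ sin(πx/0.859) e^{5.428t} (exponential growth at rate −λ₁ ≈ 5.428).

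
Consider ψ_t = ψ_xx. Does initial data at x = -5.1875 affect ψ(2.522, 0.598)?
Yes, for any finite x. The heat equation has infinite propagation speed, so all initial data affects all points at any t > 0.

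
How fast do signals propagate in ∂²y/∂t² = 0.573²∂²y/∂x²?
Speed = 0.573. Information travels along characteristics x = x₀ ± 0.573t.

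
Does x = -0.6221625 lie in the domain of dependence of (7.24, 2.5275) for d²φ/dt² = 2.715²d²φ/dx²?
No. The domain of dependence is [0.3778375, 14.1021625], and -0.6221625 is outside this interval.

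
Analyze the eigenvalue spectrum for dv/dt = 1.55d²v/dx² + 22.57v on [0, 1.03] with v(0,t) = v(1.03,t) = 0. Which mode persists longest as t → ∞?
Eigenvalues: λₙ = 1.55n²π²/1.03² - 22.57.
First three modes:
  n=1: λ₁ = 1.55π²/1.03² - 22.57 ≈ -8.15
  n=2: λ₂ = 6.2π²/1.03² - 22.57 ≈ 35.109
  n=3: λ₃ = 13.95π²/1.03² - 22.57 ≈ 107.208
Since 1.55π²/1.03² ≈ 14.42 < 22.57, λ₁ < 0.
The n=1 mode grows fastest (−λₙ is largest for n=1) → dominates.
Asymptotic: v ~ c₁ sin(πx/1.03) e^{8.15t} (exponential growth at rate −λ₁ ≈ 8.15).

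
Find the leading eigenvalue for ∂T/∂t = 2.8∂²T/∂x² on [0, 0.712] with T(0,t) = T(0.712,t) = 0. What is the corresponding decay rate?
Eigenvalues: λₙ = 2.8n²π²/0.712².
First three modes:
  n=1: λ₁ = 2.8π²/0.712² ≈ 54.513
  n=2: λ₂ = 11.2π²/0.712² ≈ 218.051 (4× faster decay)
  n=3: λ₃ = 25.2π²/0.712² ≈ 490.614 (9× faster decay)
As t → ∞, higher modes decay exponentially faster. The n=1 mode dominates: T ~ c₁ sin(πx/0.712) e^{-λ₁t}.
Decay rate: λ₁ = 2.8π²/0.712² ≈ 54.513.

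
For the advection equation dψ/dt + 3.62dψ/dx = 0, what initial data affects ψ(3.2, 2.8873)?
A single point: x = -7.252026. The characteristic through (3.2, 2.8873) is x - 3.62t = const, so x = 3.2 - 3.62·2.8873 = -7.252026.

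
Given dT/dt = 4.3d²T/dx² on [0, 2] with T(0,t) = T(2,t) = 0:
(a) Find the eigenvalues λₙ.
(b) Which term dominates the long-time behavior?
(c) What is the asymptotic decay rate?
Eigenvalues: λₙ = 4.3n²π²/2².
First three modes:
  n=1: λ₁ = 4.3π²/2² ≈ 10.61
  n=2: λ₂ = 17.2π²/2² ≈ 42.439 (4× faster decay)
  n=3: λ₃ = 38.7π²/2² ≈ 95.488 (9× faster decay)
As t → ∞, higher modes decay exponentially faster. The n=1 mode dominates: T ~ c₁ sin(πx/2) e^{-λ₁t}.
Decay rate: λ₁ = 4.3π²/2² ≈ 10.61.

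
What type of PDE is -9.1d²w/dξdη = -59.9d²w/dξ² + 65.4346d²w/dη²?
Rewriting in standard form: 59.9d²w/dξ² - 9.1d²w/dξdη - 65.4346d²w/dη² = 0. With A = 59.9, B = -9.1, C = -65.4346, the discriminant is 15760.94016. This is a hyperbolic PDE.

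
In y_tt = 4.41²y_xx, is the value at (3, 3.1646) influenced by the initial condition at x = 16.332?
Yes. The domain of dependence is [-10.955886, 16.955886], and 16.332 ∈ [-10.955886, 16.955886].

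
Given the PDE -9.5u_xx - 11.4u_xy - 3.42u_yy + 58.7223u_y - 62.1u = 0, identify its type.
The second-order coefficients are A = -9.5, B = -11.4, C = -3.42. Since B² - 4AC = 0 = 0, this is a parabolic PDE.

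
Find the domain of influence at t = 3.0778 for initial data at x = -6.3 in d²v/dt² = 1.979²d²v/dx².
Domain of influence: [-12.3909662, -0.2090338]. Data at x = -6.3 spreads outward at speed 1.979.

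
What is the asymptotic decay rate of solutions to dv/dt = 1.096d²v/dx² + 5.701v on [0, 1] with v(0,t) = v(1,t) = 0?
Eigenvalues: λₙ = 1.096n²π²/1² - 5.701.
First three modes:
  n=1: λ₁ = 1.096π² - 5.701 ≈ 5.116
  n=2: λ₂ = 4.384π² - 5.701 ≈ 37.567
  n=3: λ₃ = 9.864π² - 5.701 ≈ 91.653
Since 1.096π² ≈ 10.817 > 5.701, all λₙ > 0.
The n=1 mode decays slowest → dominates as t → ∞.
Asymptotic: v ~ c₁ sin(πx/1) e^{-λ₁t} with decay rate λ₁ ≈ 5.116.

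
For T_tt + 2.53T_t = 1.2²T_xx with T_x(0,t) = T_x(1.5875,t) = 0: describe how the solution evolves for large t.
T → constant (steady state). Damping (γ=2.53) dissipates the nonconstant modes; with Neumann BCs the spatial average obeys M''+γM'=0 and tends to a finite limit.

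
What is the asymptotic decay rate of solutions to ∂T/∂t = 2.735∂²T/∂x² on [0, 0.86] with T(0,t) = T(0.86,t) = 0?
Eigenvalues: λₙ = 2.735n²π²/0.86².
First three modes:
  n=1: λ₁ = 2.735π²/0.86² ≈ 36.497
  n=2: λ₂ = 10.94π²/0.86² ≈ 145.989 (4× faster decay)
  n=3: λ₃ = 24.615π²/0.86² ≈ 328.475 (9× faster decay)
As t → ∞, higher modes decay exponentially faster. The n=1 mode dominates: T ~ c₁ sin(πx/0.86) e^{-λ₁t}.
Decay rate: λ₁ = 2.735π²/0.86² ≈ 36.497.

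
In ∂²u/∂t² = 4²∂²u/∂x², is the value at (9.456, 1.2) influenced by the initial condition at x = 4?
No. The domain of dependence is [4.656, 14.256], and 4 is outside this interval.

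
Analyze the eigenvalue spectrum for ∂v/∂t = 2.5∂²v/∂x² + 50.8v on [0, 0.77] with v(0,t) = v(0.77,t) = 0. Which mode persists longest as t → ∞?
Eigenvalues: λₙ = 2.5n²π²/0.77² - 50.8.
First three modes:
  n=1: λ₁ = 2.5π²/0.77² - 50.8 ≈ -9.184
  n=2: λ₂ = 10π²/0.77² - 50.8 ≈ 115.663
  n=3: λ₃ = 22.5π²/0.77² - 50.8 ≈ 323.742
Since 2.5π²/0.77² ≈ 41.616 < 50.8, λ₁ < 0.
The n=1 mode grows fastest (−λₙ is largest for n=1) → dominates.
Asymptotic: v ~ c₁ sin(πx/0.77) e^{9.184t} (exponential growth at rate −λ₁ ≈ 9.184).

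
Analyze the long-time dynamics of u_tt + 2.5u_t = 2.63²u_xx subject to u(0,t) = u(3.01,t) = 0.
Long-time behavior: u → 0. Damping (γ=2.5) dissipates energy; oscillations decay exponentially.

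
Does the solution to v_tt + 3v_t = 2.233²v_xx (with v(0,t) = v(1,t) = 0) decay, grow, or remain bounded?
v → 0. Damping (γ=3) dissipates energy; oscillations decay exponentially.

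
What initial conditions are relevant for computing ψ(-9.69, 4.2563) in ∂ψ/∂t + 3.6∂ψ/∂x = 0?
A single point: x = -25.01268. The characteristic through (-9.69, 4.2563) is x - 3.6t = const, so x = -9.69 - 3.6·4.2563 = -25.01268.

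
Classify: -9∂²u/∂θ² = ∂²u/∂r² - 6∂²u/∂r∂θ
Rewriting in standard form: -∂²u/∂r² + 6∂²u/∂r∂θ - 9∂²u/∂θ² = 0. Parabolic (discriminant = 0).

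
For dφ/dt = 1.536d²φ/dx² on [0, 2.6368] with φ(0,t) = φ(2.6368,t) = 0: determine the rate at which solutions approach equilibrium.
Eigenvalues: λₙ = 1.536n²π²/2.6368².
First three modes:
  n=1: λ₁ = 1.536π²/2.6368² ≈ 2.18
  n=2: λ₂ = 6.144π²/2.6368² ≈ 8.722 (4× faster decay)
  n=3: λ₃ = 13.824π²/2.6368² ≈ 19.624 (9× faster decay)
As t → ∞, higher modes decay exponentially faster. The n=1 mode dominates: φ ~ c₁ sin(πx/2.6368) e^{-λ₁t}.
Decay rate: λ₁ = 1.536π²/2.6368² ≈ 2.18.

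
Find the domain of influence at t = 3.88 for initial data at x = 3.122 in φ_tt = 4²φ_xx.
Domain of influence: [-12.398, 18.642]. Data at x = 3.122 spreads outward at speed 4.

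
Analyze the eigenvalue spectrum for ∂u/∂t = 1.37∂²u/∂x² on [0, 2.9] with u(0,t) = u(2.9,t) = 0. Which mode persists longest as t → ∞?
Eigenvalues: λₙ = 1.37n²π²/2.9².
First three modes:
  n=1: λ₁ = 1.37π²/2.9² ≈ 1.608
  n=2: λ₂ = 5.48π²/2.9² ≈ 6.431 (4× faster decay)
  n=3: λ₃ = 12.33π²/2.9² ≈ 14.47 (9× faster decay)
As t → ∞, higher modes decay exponentially faster. The n=1 mode dominates: u ~ c₁ sin(πx/2.9) e^{-λ₁t}.
Decay rate: λ₁ = 1.37π²/2.9² ≈ 1.608.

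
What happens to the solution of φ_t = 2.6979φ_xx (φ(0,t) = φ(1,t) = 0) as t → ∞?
φ → 0. Heat diffuses out through both boundaries.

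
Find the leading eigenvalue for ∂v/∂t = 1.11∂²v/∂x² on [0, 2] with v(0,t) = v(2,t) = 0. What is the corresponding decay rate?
Eigenvalues: λₙ = 1.11n²π²/2².
First three modes:
  n=1: λ₁ = 1.11π²/2² ≈ 2.739
  n=2: λ₂ = 4.44π²/2² ≈ 10.955 (4× faster decay)
  n=3: λ₃ = 9.99π²/2² ≈ 24.649 (9× faster decay)
As t → ∞, higher modes decay exponentially faster. The n=1 mode dominates: v ~ c₁ sin(πx/2) e^{-λ₁t}.
Decay rate: λ₁ = 1.11π²/2² ≈ 2.739.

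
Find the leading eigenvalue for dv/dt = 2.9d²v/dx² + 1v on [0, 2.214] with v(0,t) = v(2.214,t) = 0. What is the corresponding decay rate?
Eigenvalues: λₙ = 2.9n²π²/2.214² - 1.
First three modes:
  n=1: λ₁ = 2.9π²/2.214² - 1 ≈ 4.839
  n=2: λ₂ = 11.6π²/2.214² - 1 ≈ 22.356
  n=3: λ₃ = 26.1π²/2.214² - 1 ≈ 51.551
Since 2.9π²/2.214² ≈ 5.839 > 1, all λₙ > 0.
The n=1 mode decays slowest → dominates as t → ∞.
Asymptotic: v ~ c₁ sin(πx/2.214) e^{-λ₁t} with decay rate λ₁ ≈ 4.839.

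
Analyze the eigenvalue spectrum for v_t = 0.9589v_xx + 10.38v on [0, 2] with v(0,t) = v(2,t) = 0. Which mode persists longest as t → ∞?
Eigenvalues: λₙ = 0.9589n²π²/2² - 10.38.
First three modes:
  n=1: λ₁ = 0.9589π²/2² - 10.38 ≈ -8.014
  n=2: λ₂ = 3.8356π²/2² - 10.38 ≈ -0.916
  n=3: λ₃ = 8.6301π²/2² - 10.38 ≈ 10.914
Since 0.9589π²/2² ≈ 2.366 < 10.38, λ₁ < 0.
The n=1 mode grows fastest (−λₙ is largest for n=1) → dominates.
Asymptotic: v ~ c₁ sin(πx/2) e^{8.014t} (exponential growth at rate −λ₁ ≈ 8.014).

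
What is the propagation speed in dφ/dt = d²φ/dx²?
Infinite. The heat equation is parabolic, not hyperbolic, so disturbances propagate instantly.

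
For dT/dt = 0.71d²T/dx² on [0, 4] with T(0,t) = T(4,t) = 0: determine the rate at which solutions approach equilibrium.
Eigenvalues: λₙ = 0.71n²π²/4².
First three modes:
  n=1: λ₁ = 0.71π²/4² ≈ 0.438
  n=2: λ₂ = 2.84π²/4² ≈ 1.752 (4× faster decay)
  n=3: λ₃ = 6.39π²/4² ≈ 3.942 (9× faster decay)
As t → ∞, higher modes decay exponentially faster. The n=1 mode dominates: T ~ c₁ sin(πx/4) e^{-λ₁t}.
Decay rate: λ₁ = 0.71π²/4² ≈ 0.438.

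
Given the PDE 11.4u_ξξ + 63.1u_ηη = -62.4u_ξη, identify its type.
Rewriting in standard form: 11.4u_ξξ + 62.4u_ξη + 63.1u_ηη = 0. The second-order coefficients are A = 11.4, B = 62.4, C = 63.1. Since B² - 4AC = 1016.4 > 0, this is a hyperbolic PDE.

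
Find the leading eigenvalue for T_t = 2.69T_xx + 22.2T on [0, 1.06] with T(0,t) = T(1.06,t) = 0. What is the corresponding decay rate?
Eigenvalues: λₙ = 2.69n²π²/1.06² - 22.2.
First three modes:
  n=1: λ₁ = 2.69π²/1.06² - 22.2 ≈ 1.429
  n=2: λ₂ = 10.76π²/1.06² - 22.2 ≈ 72.315
  n=3: λ₃ = 24.21π²/1.06² - 22.2 ≈ 190.459
Since 2.69π²/1.06² ≈ 23.629 > 22.2, all λₙ > 0.
The n=1 mode decays slowest → dominates as t → ∞.
Asymptotic: T ~ c₁ sin(πx/1.06) e^{-λ₁t} with decay rate λ₁ ≈ 1.429.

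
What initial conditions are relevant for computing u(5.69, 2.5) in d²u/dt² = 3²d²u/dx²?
Domain of dependence: [-1.81, 13.19]. Signals travel at speed 3, so data within |x - 5.69| ≤ 3·2.5 = 7.5 can reach the point.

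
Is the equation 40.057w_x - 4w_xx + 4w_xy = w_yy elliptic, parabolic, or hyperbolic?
Rewriting in standard form: -4w_xx + 4w_xy - w_yy + 40.057w_x = 0. Computing B² - 4AC with A = -4, B = 4, C = -1: discriminant = 0 (zero). Answer: parabolic.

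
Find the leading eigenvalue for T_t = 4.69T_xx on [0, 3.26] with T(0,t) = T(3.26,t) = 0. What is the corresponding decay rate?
Eigenvalues: λₙ = 4.69n²π²/3.26².
First three modes:
  n=1: λ₁ = 4.69π²/3.26² ≈ 4.355
  n=2: λ₂ = 18.76π²/3.26² ≈ 17.422 (4× faster decay)
  n=3: λ₃ = 42.21π²/3.26² ≈ 39.199 (9× faster decay)
As t → ∞, higher modes decay exponentially faster. The n=1 mode dominates: T ~ c₁ sin(πx/3.26) e^{-λ₁t}.
Decay rate: λ₁ = 4.69π²/3.26² ≈ 4.355.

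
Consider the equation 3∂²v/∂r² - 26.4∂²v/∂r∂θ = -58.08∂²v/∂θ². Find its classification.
Rewriting in standard form: 3∂²v/∂r² - 26.4∂²v/∂r∂θ + 58.08∂²v/∂θ² = 0. Parabolic. (A = 3, B = -26.4, C = 58.08 gives B² - 4AC = 0.)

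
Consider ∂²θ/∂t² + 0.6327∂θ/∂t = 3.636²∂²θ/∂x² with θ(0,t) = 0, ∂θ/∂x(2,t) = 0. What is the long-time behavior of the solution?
As t → ∞, θ → 0. Damping (γ=0.6327) dissipates energy; oscillations decay exponentially.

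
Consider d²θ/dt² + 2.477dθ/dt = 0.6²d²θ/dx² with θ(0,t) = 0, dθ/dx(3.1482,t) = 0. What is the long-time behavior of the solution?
As t → ∞, θ → 0. Damping (γ=2.477) dissipates energy; oscillations decay exponentially.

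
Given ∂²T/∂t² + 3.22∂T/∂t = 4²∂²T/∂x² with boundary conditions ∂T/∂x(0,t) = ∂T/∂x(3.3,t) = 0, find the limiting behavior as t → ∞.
T → constant (steady state). Damping (γ=3.22) dissipates the nonconstant modes; with Neumann BCs the spatial average obeys M''+γM'=0 and tends to a finite limit.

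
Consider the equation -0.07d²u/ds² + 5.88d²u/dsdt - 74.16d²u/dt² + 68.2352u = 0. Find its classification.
Hyperbolic. (A = -0.07, B = 5.88, C = -74.16 gives B² - 4AC = 13.8096.)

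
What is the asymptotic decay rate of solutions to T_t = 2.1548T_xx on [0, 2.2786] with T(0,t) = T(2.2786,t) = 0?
Eigenvalues: λₙ = 2.1548n²π²/2.2786².
First three modes:
  n=1: λ₁ = 2.1548π²/2.2786² ≈ 4.096
  n=2: λ₂ = 8.6192π²/2.2786² ≈ 16.384 (4× faster decay)
  n=3: λ₃ = 19.3932π²/2.2786² ≈ 36.865 (9× faster decay)
As t → ∞, higher modes decay exponentially faster. The n=1 mode dominates: T ~ c₁ sin(πx/2.2786) e^{-λ₁t}.
Decay rate: λ₁ = 2.1548π²/2.2786² ≈ 4.096.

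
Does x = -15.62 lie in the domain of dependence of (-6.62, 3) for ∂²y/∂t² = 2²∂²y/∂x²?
No. The domain of dependence is [-12.62, -0.62], and -15.62 is outside this interval.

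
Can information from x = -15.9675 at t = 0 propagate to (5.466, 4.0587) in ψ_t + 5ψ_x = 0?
No. Only data at x = -14.8275 affects (5.466, 4.0587). Advection has one-way propagation along characteristics.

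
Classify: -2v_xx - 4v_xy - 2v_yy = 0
Parabolic (discriminant = 0).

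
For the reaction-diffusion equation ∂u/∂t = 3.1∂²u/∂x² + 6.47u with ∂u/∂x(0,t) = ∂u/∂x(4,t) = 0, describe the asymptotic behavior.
u grows unboundedly. With Neumann BCs the constant mode has diffusion eigenvalue 0, so any r > 0 makes it grow like e^(6.47t); solution grows exponentially.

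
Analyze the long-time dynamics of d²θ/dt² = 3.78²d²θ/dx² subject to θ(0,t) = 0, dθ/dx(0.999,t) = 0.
Long-time behavior: θ oscillates (no decay). Energy is conserved; the solution oscillates indefinitely as standing waves.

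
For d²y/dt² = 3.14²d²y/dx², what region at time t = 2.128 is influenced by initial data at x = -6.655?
Domain of influence: [-13.33692, 0.02692]. Data at x = -6.655 spreads outward at speed 3.14.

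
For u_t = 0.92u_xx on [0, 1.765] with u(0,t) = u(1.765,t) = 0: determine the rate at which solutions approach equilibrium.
Eigenvalues: λₙ = 0.92n²π²/1.765².
First three modes:
  n=1: λ₁ = 0.92π²/1.765² ≈ 2.915
  n=2: λ₂ = 3.68π²/1.765² ≈ 11.659 (4× faster decay)
  n=3: λ₃ = 8.28π²/1.765² ≈ 26.233 (9× faster decay)
As t → ∞, higher modes decay exponentially faster. The n=1 mode dominates: u ~ c₁ sin(πx/1.765) e^{-λ₁t}.
Decay rate: λ₁ = 0.92π²/1.765² ≈ 2.915.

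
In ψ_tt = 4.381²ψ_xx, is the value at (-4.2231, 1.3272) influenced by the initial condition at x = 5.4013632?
No. The domain of dependence is [-10.0375632, 1.5913632], and 5.4013632 is outside this interval.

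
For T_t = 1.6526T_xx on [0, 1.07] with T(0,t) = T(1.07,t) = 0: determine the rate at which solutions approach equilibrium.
Eigenvalues: λₙ = 1.6526n²π²/1.07².
First three modes:
  n=1: λ₁ = 1.6526π²/1.07² ≈ 14.246
  n=2: λ₂ = 6.6104π²/1.07² ≈ 56.985 (4× faster decay)
  n=3: λ₃ = 14.8734π²/1.07² ≈ 128.216 (9× faster decay)
As t → ∞, higher modes decay exponentially faster. The n=1 mode dominates: T ~ c₁ sin(πx/1.07) e^{-λ₁t}.
Decay rate: λ₁ = 1.6526π²/1.07² ≈ 14.246.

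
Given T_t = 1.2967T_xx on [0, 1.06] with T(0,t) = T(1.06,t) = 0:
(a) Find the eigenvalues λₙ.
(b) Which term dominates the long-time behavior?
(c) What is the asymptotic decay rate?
Eigenvalues: λₙ = 1.2967n²π²/1.06².
First three modes:
  n=1: λ₁ = 1.2967π²/1.06² ≈ 11.39
  n=2: λ₂ = 5.1868π²/1.06² ≈ 45.56 (4× faster decay)
  n=3: λ₃ = 11.6703π²/1.06² ≈ 102.511 (9× faster decay)
As t → ∞, higher modes decay exponentially faster. The n=1 mode dominates: T ~ c₁ sin(πx/1.06) e^{-λ₁t}.
Decay rate: λ₁ = 1.2967π²/1.06² ≈ 11.39.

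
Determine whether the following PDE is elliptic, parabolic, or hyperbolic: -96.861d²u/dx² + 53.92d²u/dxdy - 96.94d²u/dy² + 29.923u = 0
Coefficients: A = -96.861, B = 53.92, C = -96.94. B² - 4AC = -34651.45496, which is negative, so the equation is elliptic.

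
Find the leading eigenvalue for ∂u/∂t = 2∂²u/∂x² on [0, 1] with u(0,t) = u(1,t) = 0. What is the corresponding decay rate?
Eigenvalues: λₙ = 2n²π².
First three modes:
  n=1: λ₁ = 2π² ≈ 19.739
  n=2: λ₂ = 8π² ≈ 78.957 (4× faster decay)
  n=3: λ₃ = 18π² ≈ 177.653 (9× faster decay)
As t → ∞, higher modes decay exponentially faster. The n=1 mode dominates: u ~ c₁ sin(πx) e^{-λ₁t}.
Decay rate: λ₁ = 2π² ≈ 19.739.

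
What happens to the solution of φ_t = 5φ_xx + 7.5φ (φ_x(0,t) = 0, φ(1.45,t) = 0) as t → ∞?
φ grows unboundedly. Reaction dominates diffusion (r=7.5 > κπ²/(4L²)≈5.87); solution grows exponentially.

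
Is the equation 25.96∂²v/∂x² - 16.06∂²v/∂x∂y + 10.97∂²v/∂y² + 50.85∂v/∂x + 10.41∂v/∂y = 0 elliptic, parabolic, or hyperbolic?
Computing B² - 4AC with A = 25.96, B = -16.06, C = 10.97: discriminant = -881.2012 (negative). Answer: elliptic.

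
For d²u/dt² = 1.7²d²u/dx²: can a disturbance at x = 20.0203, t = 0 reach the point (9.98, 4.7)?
No. The domain of dependence is [1.99, 17.97], and 20.0203 is outside this interval.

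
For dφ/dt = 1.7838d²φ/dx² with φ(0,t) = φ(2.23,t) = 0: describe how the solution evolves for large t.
φ → 0. Heat diffuses out through both boundaries.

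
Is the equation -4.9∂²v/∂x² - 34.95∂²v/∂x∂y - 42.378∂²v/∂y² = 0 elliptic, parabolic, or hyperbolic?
Computing B² - 4AC with A = -4.9, B = -34.95, C = -42.378: discriminant = 390.8937 (positive). Answer: hyperbolic.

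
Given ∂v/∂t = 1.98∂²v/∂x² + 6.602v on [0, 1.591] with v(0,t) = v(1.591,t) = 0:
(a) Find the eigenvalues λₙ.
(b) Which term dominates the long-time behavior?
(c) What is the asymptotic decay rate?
Eigenvalues: λₙ = 1.98n²π²/1.591² - 6.602.
First three modes:
  n=1: λ₁ = 1.98π²/1.591² - 6.602 ≈ 1.118
  n=2: λ₂ = 7.92π²/1.591² - 6.602 ≈ 24.279
  n=3: λ₃ = 17.82π²/1.591² - 6.602 ≈ 62.879
Since 1.98π²/1.591² ≈ 7.72 > 6.602, all λₙ > 0.
The n=1 mode decays slowest → dominates as t → ∞.
Asymptotic: v ~ c₁ sin(πx/1.591) e^{-λ₁t} with decay rate λ₁ ≈ 1.118.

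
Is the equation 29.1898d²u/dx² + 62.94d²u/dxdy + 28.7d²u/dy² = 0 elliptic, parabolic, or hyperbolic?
Computing B² - 4AC with A = 29.1898, B = 62.94, C = 28.7: discriminant = 610.45456 (positive). Answer: hyperbolic.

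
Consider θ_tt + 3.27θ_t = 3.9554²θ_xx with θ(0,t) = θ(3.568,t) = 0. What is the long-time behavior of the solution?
As t → ∞, θ → 0. Damping (γ=3.27) dissipates energy; oscillations decay exponentially.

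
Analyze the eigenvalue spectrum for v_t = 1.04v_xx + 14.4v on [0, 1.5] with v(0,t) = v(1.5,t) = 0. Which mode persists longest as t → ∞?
Eigenvalues: λₙ = 1.04n²π²/1.5² - 14.4.
First three modes:
  n=1: λ₁ = 1.04π²/1.5² - 14.4 ≈ -9.838
  n=2: λ₂ = 4.16π²/1.5² - 14.4 ≈ 3.848
  n=3: λ₃ = 9.36π²/1.5² - 14.4 ≈ 26.658
Since 1.04π²/1.5² ≈ 4.562 < 14.4, λ₁ < 0.
The n=1 mode grows fastest (−λₙ is largest for n=1) → dominates.
Asymptotic: v ~ c₁ sin(πx/1.5) e^{9.838t} (exponential growth at rate −λ₁ ≈ 9.838).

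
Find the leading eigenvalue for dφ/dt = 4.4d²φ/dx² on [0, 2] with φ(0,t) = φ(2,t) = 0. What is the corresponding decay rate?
Eigenvalues: λₙ = 4.4n²π²/2².
First three modes:
  n=1: λ₁ = 4.4π²/2² ≈ 10.857
  n=2: λ₂ = 17.6π²/2² ≈ 43.426 (4× faster decay)
  n=3: λ₃ = 39.6π²/2² ≈ 97.709 (9× faster decay)
As t → ∞, higher modes decay exponentially faster. The n=1 mode dominates: φ ~ c₁ sin(πx/2) e^{-λ₁t}.
Decay rate: λ₁ = 4.4π²/2² ≈ 10.857.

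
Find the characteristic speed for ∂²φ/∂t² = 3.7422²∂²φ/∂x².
Speed = 3.7422. Information travels along characteristics x = x₀ ± 3.7422t.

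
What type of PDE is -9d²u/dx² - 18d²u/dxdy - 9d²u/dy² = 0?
With A = -9, B = -18, C = -9, the discriminant is 0. This is a parabolic PDE.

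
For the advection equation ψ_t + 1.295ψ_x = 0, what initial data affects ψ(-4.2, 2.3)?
A single point: x = -7.1785. The characteristic through (-4.2, 2.3) is x - 1.295t = const, so x = -4.2 - 1.295·2.3 = -7.1785.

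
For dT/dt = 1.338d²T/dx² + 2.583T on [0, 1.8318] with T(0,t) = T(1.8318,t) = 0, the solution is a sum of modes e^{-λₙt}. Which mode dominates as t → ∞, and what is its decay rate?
Eigenvalues: λₙ = 1.338n²π²/1.8318² - 2.583.
First three modes:
  n=1: λ₁ = 1.338π²/1.8318² - 2.583 ≈ 1.352
  n=2: λ₂ = 5.352π²/1.8318² - 2.583 ≈ 13.159
  n=3: λ₃ = 12.042π²/1.8318² - 2.583 ≈ 32.836
Since 1.338π²/1.8318² ≈ 3.935 > 2.583, all λₙ > 0.
The n=1 mode decays slowest → dominates as t → ∞.
Asymptotic: T ~ c₁ sin(πx/1.8318) e^{-λ₁t} with decay rate λ₁ ≈ 1.352.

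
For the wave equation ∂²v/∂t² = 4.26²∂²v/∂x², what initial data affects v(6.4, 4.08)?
Domain of dependence: [-10.9808, 23.7808]. Signals travel at speed 4.26, so data within |x - 6.4| ≤ 4.26·4.08 = 17.3808 can reach the point.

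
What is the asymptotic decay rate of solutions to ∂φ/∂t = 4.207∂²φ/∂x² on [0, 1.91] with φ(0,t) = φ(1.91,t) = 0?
Eigenvalues: λₙ = 4.207n²π²/1.91².
First three modes:
  n=1: λ₁ = 4.207π²/1.91² ≈ 11.382
  n=2: λ₂ = 16.828π²/1.91² ≈ 45.527 (4× faster decay)
  n=3: λ₃ = 37.863π²/1.91² ≈ 102.435 (9× faster decay)
As t → ∞, higher modes decay exponentially faster. The n=1 mode dominates: φ ~ c₁ sin(πx/1.91) e^{-λ₁t}.
Decay rate: λ₁ = 4.207π²/1.91² ≈ 11.382.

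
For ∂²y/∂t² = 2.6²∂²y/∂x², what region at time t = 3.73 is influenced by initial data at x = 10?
Domain of influence: [0.302, 19.698]. Data at x = 10 spreads outward at speed 2.6.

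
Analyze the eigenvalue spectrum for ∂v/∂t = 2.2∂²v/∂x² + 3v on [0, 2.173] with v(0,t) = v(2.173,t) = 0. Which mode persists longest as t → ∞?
Eigenvalues: λₙ = 2.2n²π²/2.173² - 3.
First three modes:
  n=1: λ₁ = 2.2π²/2.173² - 3 ≈ 1.598
  n=2: λ₂ = 8.8π²/2.173² - 3 ≈ 15.393
  n=3: λ₃ = 19.8π²/2.173² - 3 ≈ 38.385
Since 2.2π²/2.173² ≈ 4.598 > 3, all λₙ > 0.
The n=1 mode decays slowest → dominates as t → ∞.
Asymptotic: v ~ c₁ sin(πx/2.173) e^{-λ₁t} with decay rate λ₁ ≈ 1.598.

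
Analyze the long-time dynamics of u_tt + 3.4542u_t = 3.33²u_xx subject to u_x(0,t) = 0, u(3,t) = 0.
Long-time behavior: u → 0. Damping (γ=3.4542) dissipates energy; oscillations decay exponentially.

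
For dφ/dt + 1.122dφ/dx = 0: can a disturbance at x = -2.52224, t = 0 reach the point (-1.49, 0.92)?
Yes. The characteristic through (-1.49, 0.92) passes through x = -2.52224.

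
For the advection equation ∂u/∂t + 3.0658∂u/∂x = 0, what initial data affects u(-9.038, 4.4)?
A single point: x = -22.52752. The characteristic through (-9.038, 4.4) is x - 3.0658t = const, so x = -9.038 - 3.0658·4.4 = -22.52752.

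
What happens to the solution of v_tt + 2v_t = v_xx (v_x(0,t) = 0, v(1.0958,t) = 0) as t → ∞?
v → 0. Damping (γ=2) dissipates energy; oscillations decay exponentially.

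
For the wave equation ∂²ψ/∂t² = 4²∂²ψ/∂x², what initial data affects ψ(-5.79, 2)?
Domain of dependence: [-13.79, 2.21]. Signals travel at speed 4, so data within |x - -5.79| ≤ 4·2 = 8 can reach the point.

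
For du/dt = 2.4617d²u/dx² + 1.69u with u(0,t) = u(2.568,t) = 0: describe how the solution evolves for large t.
u → 0. Diffusion dominates reaction (r=1.69 < κπ²/L²≈3.68); solution decays.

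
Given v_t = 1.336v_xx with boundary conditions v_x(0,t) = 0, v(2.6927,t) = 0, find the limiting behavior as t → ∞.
v → 0. Heat escapes through the Dirichlet boundary.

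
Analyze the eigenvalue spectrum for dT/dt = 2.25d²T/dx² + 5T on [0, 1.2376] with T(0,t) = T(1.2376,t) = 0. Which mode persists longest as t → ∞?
Eigenvalues: λₙ = 2.25n²π²/1.2376² - 5.
First three modes:
  n=1: λ₁ = 2.25π²/1.2376² - 5 ≈ 9.498
  n=2: λ₂ = 9π²/1.2376² - 5 ≈ 52.994
  n=3: λ₃ = 20.25π²/1.2376² - 5 ≈ 125.486
Since 2.25π²/1.2376² ≈ 14.498 > 5, all λₙ > 0.
The n=1 mode decays slowest → dominates as t → ∞.
Asymptotic: T ~ c₁ sin(πx/1.2376) e^{-λ₁t} with decay rate λ₁ ≈ 9.498.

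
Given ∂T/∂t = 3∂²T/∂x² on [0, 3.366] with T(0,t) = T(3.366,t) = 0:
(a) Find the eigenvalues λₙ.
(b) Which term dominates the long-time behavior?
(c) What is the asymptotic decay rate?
Eigenvalues: λₙ = 3n²π²/3.366².
First three modes:
  n=1: λ₁ = 3π²/3.366² ≈ 2.613
  n=2: λ₂ = 12π²/3.366² ≈ 10.453 (4× faster decay)
  n=3: λ₃ = 27π²/3.366² ≈ 23.52 (9× faster decay)
As t → ∞, higher modes decay exponentially faster. The n=1 mode dominates: T ~ c₁ sin(πx/3.366) e^{-λ₁t}.
Decay rate: λ₁ = 3π²/3.366² ≈ 2.613.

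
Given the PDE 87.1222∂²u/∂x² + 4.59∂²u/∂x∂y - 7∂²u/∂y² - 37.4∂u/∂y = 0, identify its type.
The second-order coefficients are A = 87.1222, B = 4.59, C = -7. Since B² - 4AC = 2460.4897 > 0, this is a hyperbolic PDE.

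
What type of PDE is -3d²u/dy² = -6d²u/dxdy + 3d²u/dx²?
Rewriting in standard form: -3d²u/dx² + 6d²u/dxdy - 3d²u/dy² = 0. With A = -3, B = 6, C = -3, the discriminant is 0. This is a parabolic PDE.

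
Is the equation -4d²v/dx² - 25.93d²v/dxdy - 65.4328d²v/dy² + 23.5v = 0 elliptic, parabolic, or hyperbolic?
Computing B² - 4AC with A = -4, B = -25.93, C = -65.4328: discriminant = -374.5599 (negative). Answer: elliptic.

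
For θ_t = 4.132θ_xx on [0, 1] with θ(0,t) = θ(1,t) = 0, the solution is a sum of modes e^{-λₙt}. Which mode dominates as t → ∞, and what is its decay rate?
Eigenvalues: λₙ = 4.132n²π².
First three modes:
  n=1: λ₁ = 4.132π² ≈ 40.781
  n=2: λ₂ = 16.528π² ≈ 163.125 (4× faster decay)
  n=3: λ₃ = 37.188π² ≈ 367.031 (9× faster decay)
As t → ∞, higher modes decay exponentially faster. The n=1 mode dominates: θ ~ c₁ sin(πx) e^{-λ₁t}.
Decay rate: λ₁ = 4.132π² ≈ 40.781.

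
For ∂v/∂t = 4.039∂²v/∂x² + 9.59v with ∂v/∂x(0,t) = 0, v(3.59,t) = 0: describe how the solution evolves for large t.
v grows unboundedly. Reaction dominates diffusion (r=9.59 > κπ²/(4L²)≈0.77); solution grows exponentially.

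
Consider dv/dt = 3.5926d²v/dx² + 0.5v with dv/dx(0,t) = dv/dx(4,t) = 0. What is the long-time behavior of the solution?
As t → ∞, v grows unboundedly. With Neumann BCs the constant mode has diffusion eigenvalue 0, so any r > 0 makes it grow like e^(0.5t); solution grows exponentially.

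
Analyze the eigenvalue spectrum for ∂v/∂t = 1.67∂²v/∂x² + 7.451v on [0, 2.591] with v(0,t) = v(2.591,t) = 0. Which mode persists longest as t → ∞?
Eigenvalues: λₙ = 1.67n²π²/2.591² - 7.451.
First three modes:
  n=1: λ₁ = 1.67π²/2.591² - 7.451 ≈ -4.996
  n=2: λ₂ = 6.68π²/2.591² - 7.451 ≈ 2.37
  n=3: λ₃ = 15.03π²/2.591² - 7.451 ≈ 14.646
Since 1.67π²/2.591² ≈ 2.455 < 7.451, λ₁ < 0.
The n=1 mode grows fastest (−λₙ is largest for n=1) → dominates.
Asymptotic: v ~ c₁ sin(πx/2.591) e^{4.996t} (exponential growth at rate −λ₁ ≈ 4.996).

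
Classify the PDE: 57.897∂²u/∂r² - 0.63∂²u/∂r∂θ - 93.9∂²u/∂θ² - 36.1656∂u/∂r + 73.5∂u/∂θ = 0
A = 57.897, B = -0.63, C = -93.9. Discriminant B² - 4AC = 21746.5101. Since 21746.5101 > 0, hyperbolic.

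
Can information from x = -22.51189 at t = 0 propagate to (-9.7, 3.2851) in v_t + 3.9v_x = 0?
Yes. The characteristic through (-9.7, 3.2851) passes through x = -22.51189.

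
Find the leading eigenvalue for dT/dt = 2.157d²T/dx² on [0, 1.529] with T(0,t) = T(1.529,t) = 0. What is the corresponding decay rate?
Eigenvalues: λₙ = 2.157n²π²/1.529².
First three modes:
  n=1: λ₁ = 2.157π²/1.529² ≈ 9.106
  n=2: λ₂ = 8.628π²/1.529² ≈ 36.425 (4× faster decay)
  n=3: λ₃ = 19.413π²/1.529² ≈ 81.955 (9× faster decay)
As t → ∞, higher modes decay exponentially faster. The n=1 mode dominates: T ~ c₁ sin(πx/1.529) e^{-λ₁t}.
Decay rate: λ₁ = 2.157π²/1.529² ≈ 9.106.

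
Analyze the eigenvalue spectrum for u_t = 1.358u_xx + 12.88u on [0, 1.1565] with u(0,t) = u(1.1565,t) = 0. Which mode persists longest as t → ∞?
Eigenvalues: λₙ = 1.358n²π²/1.1565² - 12.88.
First three modes:
  n=1: λ₁ = 1.358π²/1.1565² - 12.88 ≈ -2.859
  n=2: λ₂ = 5.432π²/1.1565² - 12.88 ≈ 27.204
  n=3: λ₃ = 12.222π²/1.1565² - 12.88 ≈ 77.308
Since 1.358π²/1.1565² ≈ 10.021 < 12.88, λ₁ < 0.
The n=1 mode grows fastest (−λₙ is largest for n=1) → dominates.
Asymptotic: u ~ c₁ sin(πx/1.1565) e^{2.859t} (exponential growth at rate −λ₁ ≈ 2.859).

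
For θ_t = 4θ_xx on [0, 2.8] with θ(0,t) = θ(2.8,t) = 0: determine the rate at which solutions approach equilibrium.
Eigenvalues: λₙ = 4n²π²/2.8².
First three modes:
  n=1: λ₁ = 4π²/2.8² ≈ 5.036
  n=2: λ₂ = 16π²/2.8² ≈ 20.142 (4× faster decay)
  n=3: λ₃ = 36π²/2.8² ≈ 45.32 (9× faster decay)
As t → ∞, higher modes decay exponentially faster. The n=1 mode dominates: θ ~ c₁ sin(πx/2.8) e^{-λ₁t}.
Decay rate: λ₁ = 4π²/2.8² ≈ 5.036.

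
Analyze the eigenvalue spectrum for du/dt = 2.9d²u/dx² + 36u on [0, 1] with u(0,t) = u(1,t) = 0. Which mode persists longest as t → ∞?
Eigenvalues: λₙ = 2.9n²π²/1² - 36.
First three modes:
  n=1: λ₁ = 2.9π² - 36 ≈ -7.378
  n=2: λ₂ = 11.6π² - 36 ≈ 78.487
  n=3: λ₃ = 26.1π² - 36 ≈ 221.597
Since 2.9π² ≈ 28.622 < 36, λ₁ < 0.
The n=1 mode grows fastest (−λₙ is largest for n=1) → dominates.
Asymptotic: u ~ c₁ sin(πx/1) e^{7.378t} (exponential growth at rate −λ₁ ≈ 7.378).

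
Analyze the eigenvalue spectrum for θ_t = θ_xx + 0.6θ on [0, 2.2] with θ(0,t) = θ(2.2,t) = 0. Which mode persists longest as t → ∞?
Eigenvalues: λₙ = n²π²/2.2² - 0.6.
First three modes:
  n=1: λ₁ = π²/2.2² - 0.6 ≈ 1.439
  n=2: λ₂ = 4π²/2.2² - 0.6 ≈ 7.557
  n=3: λ₃ = 9π²/2.2² - 0.6 ≈ 17.753
Since π²/2.2² ≈ 2.039 > 0.6, all λₙ > 0.
The n=1 mode decays slowest → dominates as t → ∞.
Asymptotic: θ ~ c₁ sin(πx/2.2) e^{-λ₁t} with decay rate λ₁ ≈ 1.439.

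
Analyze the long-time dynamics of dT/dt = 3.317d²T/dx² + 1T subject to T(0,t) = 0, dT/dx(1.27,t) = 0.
Long-time behavior: T → 0. Diffusion dominates reaction (r=1 < κπ²/(4L²)≈5.07); solution decays.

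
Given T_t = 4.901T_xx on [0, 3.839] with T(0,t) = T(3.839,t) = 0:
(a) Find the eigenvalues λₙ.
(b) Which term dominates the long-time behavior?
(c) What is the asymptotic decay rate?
Eigenvalues: λₙ = 4.901n²π²/3.839².
First three modes:
  n=1: λ₁ = 4.901π²/3.839² ≈ 3.282
  n=2: λ₂ = 19.604π²/3.839² ≈ 13.128 (4× faster decay)
  n=3: λ₃ = 44.109π²/3.839² ≈ 29.539 (9× faster decay)
As t → ∞, higher modes decay exponentially faster. The n=1 mode dominates: T ~ c₁ sin(πx/3.839) e^{-λ₁t}.
Decay rate: λ₁ = 4.901π²/3.839² ≈ 3.282.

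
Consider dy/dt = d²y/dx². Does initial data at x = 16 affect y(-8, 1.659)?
Yes, for any finite x. The heat equation has infinite propagation speed, so all initial data affects all points at any t > 0.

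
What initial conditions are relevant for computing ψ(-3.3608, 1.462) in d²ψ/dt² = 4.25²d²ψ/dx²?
Domain of dependence: [-9.5743, 2.8527]. Signals travel at speed 4.25, so data within |x - -3.3608| ≤ 4.25·1.462 = 6.2135 can reach the point.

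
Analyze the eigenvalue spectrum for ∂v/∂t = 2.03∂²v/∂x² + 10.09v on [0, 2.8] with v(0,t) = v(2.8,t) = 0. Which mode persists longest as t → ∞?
Eigenvalues: λₙ = 2.03n²π²/2.8² - 10.09.
First three modes:
  n=1: λ₁ = 2.03π²/2.8² - 10.09 ≈ -7.534
  n=2: λ₂ = 8.12π²/2.8² - 10.09 ≈ 0.132
  n=3: λ₃ = 18.27π²/2.8² - 10.09 ≈ 12.91
Since 2.03π²/2.8² ≈ 2.556 < 10.09, λ₁ < 0.
The n=1 mode grows fastest (−λₙ is largest for n=1) → dominates.
Asymptotic: v ~ c₁ sin(πx/2.8) e^{7.534t} (exponential growth at rate −λ₁ ≈ 7.534).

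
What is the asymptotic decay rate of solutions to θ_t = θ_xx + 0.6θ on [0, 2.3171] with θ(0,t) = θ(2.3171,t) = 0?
Eigenvalues: λₙ = n²π²/2.3171² - 0.6.
First three modes:
  n=1: λ₁ = π²/2.3171² - 0.6 ≈ 1.238
  n=2: λ₂ = 4π²/2.3171² - 0.6 ≈ 6.753
  n=3: λ₃ = 9π²/2.3171² - 0.6 ≈ 15.944
Since π²/2.3171² ≈ 1.838 > 0.6, all λₙ > 0.
The n=1 mode decays slowest → dominates as t → ∞.
Asymptotic: θ ~ c₁ sin(πx/2.3171) e^{-λ₁t} with decay rate λ₁ ≈ 1.238.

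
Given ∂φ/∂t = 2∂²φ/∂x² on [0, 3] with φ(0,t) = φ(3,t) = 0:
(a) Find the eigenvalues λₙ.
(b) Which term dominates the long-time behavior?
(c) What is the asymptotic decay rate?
Eigenvalues: λₙ = 2n²π²/3².
First three modes:
  n=1: λ₁ = 2π²/3² ≈ 2.193
  n=2: λ₂ = 8π²/3² ≈ 8.773 (4× faster decay)
  n=3: λ₃ = 18π²/3² ≈ 19.739 (9× faster decay)
As t → ∞, higher modes decay exponentially faster. The n=1 mode dominates: φ ~ c₁ sin(πx/3) e^{-λ₁t}.
Decay rate: λ₁ = 2π²/3² ≈ 2.193.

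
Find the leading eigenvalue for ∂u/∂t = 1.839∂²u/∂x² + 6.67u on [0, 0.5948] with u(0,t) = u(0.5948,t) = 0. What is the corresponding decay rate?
Eigenvalues: λₙ = 1.839n²π²/0.5948² - 6.67.
First three modes:
  n=1: λ₁ = 1.839π²/0.5948² - 6.67 ≈ 44.633
  n=2: λ₂ = 7.356π²/0.5948² - 6.67 ≈ 198.54
  n=3: λ₃ = 16.551π²/0.5948² - 6.67 ≈ 455.054
Since 1.839π²/0.5948² ≈ 51.303 > 6.67, all λₙ > 0.
The n=1 mode decays slowest → dominates as t → ∞.
Asymptotic: u ~ c₁ sin(πx/0.5948) e^{-λ₁t} with decay rate λ₁ ≈ 44.633.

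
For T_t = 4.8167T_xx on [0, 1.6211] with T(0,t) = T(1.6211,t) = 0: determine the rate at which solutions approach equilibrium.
Eigenvalues: λₙ = 4.8167n²π²/1.6211².
First three modes:
  n=1: λ₁ = 4.8167π²/1.6211² ≈ 18.09
  n=2: λ₂ = 19.2668π²/1.6211² ≈ 72.359 (4× faster decay)
  n=3: λ₃ = 43.3503π²/1.6211² ≈ 162.807 (9× faster decay)
As t → ∞, higher modes decay exponentially faster. The n=1 mode dominates: T ~ c₁ sin(πx/1.6211) e^{-λ₁t}.
Decay rate: λ₁ = 4.8167π²/1.6211² ≈ 18.09.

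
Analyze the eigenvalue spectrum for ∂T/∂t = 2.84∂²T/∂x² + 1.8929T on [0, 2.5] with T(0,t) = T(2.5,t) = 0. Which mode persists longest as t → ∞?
Eigenvalues: λₙ = 2.84n²π²/2.5² - 1.8929.
First three modes:
  n=1: λ₁ = 2.84π²/2.5² - 1.8929 ≈ 2.592
  n=2: λ₂ = 11.36π²/2.5² - 1.8929 ≈ 16.046
  n=3: λ₃ = 25.56π²/2.5² - 1.8929 ≈ 38.47
Since 2.84π²/2.5² ≈ 4.485 > 1.8929, all λₙ > 0.
The n=1 mode decays slowest → dominates as t → ∞.
Asymptotic: T ~ c₁ sin(πx/2.5) e^{-λ₁t} with decay rate λ₁ ≈ 2.592.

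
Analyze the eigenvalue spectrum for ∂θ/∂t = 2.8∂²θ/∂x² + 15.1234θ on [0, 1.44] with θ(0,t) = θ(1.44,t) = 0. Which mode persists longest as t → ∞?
Eigenvalues: λₙ = 2.8n²π²/1.44² - 15.1234.
First three modes:
  n=1: λ₁ = 2.8π²/1.44² - 15.1234 ≈ -1.796
  n=2: λ₂ = 11.2π²/1.44² - 15.1234 ≈ 38.185
  n=3: λ₃ = 25.2π²/1.44² - 15.1234 ≈ 104.82
Since 2.8π²/1.44² ≈ 13.327 < 15.1234, λ₁ < 0.
The n=1 mode grows fastest (−λₙ is largest for n=1) → dominates.
Asymptotic: θ ~ c₁ sin(πx/1.44) e^{1.796t} (exponential growth at rate −λ₁ ≈ 1.796).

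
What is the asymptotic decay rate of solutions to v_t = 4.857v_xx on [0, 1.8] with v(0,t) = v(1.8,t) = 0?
Eigenvalues: λₙ = 4.857n²π²/1.8².
First three modes:
  n=1: λ₁ = 4.857π²/1.8² ≈ 14.795
  n=2: λ₂ = 19.428π²/1.8² ≈ 59.181 (4× faster decay)
  n=3: λ₃ = 43.713π²/1.8² ≈ 133.157 (9× faster decay)
As t → ∞, higher modes decay exponentially faster. The n=1 mode dominates: v ~ c₁ sin(πx/1.8) e^{-λ₁t}.
Decay rate: λ₁ = 4.857π²/1.8² ≈ 14.795.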